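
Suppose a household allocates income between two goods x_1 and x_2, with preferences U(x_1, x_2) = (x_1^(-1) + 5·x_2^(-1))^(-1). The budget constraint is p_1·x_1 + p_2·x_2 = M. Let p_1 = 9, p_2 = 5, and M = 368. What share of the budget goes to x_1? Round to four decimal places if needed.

share on x_1 = 0.375

From the CES first-order condition, (1/5)·(x_2/x_1)^(2) = p_1/p_2.
Solve for the ratio: x_2/x_1 = [5·p_1/p_2]^(0.5).
With the ratio pinned down, the budget gives x_1* = M/(p_1 + p_2·(x_2/x_1)) and x_2* = (x_2/x_1)·x_1*.
Numerically x_2/x_1 = 3, so x_1* = 368/(9 + 5·3) = 15.3333 and x_2* = 3·15.3333 = 46.
Expenditure on x_1: 9·15.3333 = 138; share = 0.375.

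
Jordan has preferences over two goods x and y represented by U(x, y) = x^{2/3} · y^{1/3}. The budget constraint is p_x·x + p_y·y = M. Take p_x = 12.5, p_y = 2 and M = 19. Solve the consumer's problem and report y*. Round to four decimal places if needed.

y* = 3.1667

MU_x/MU_y = (2/3·y)/(1/3·x); tangency sets this equal to p_x/p_y.
Rearranging, p_y·y = (1/2)·p_x·x. Substituting into the budget gives p_x·x·(1 + (1/2)) = M.
Demand: x*(p_x,p_y,M) = 2/3·M/p_x and y* = 1/3·M/p_y.
At p_x=12.5, p_y=2, M=19: y* = 1/3·19/2 = 3.1667.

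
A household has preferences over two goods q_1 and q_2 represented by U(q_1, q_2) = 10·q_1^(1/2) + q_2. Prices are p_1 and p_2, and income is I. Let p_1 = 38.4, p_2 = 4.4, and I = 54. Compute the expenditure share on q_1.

share on q_1 = 0.2334

Solve: √q_1 = 5·p_2/p_1, so q_1*(p_1,p_2) = (5·p_2/p_1)², and q_2* = (I − p_1·q_1*)/p_2.
Plugging in: q_1* = (5·4.4/38.4)² = 0.3282, q_2* = 9.4081.
Expenditure on q_1: 38.4·0.3282 = 12.6042; share = 0.2334.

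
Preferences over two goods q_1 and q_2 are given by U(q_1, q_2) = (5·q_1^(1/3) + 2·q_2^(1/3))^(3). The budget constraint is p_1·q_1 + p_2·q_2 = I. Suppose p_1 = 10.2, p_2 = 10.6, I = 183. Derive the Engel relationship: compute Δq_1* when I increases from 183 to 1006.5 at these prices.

From the CES first-order condition, (5/2)·(q_2/q_1)^(2/3) = p_1/p_2.
Hence q_2/q_1 = ((2/5)·p_1/p_2)^(1/(2/3)), i.e. raised to the 1.5 power.
With the ratio pinned down, the budget gives q_1* = I/(p_1 + p_2·(q_2/q_1)) and q_2* = (q_2/q_1)·q_1*.
Numerically q_2/q_1 = 0.238798, so q_1* = 183/(10.2 + 10.6·0.238798) = 14.3741.
At I' = 1006.5: q_1* = 79.0574. Change: 79.0574 − 14.3741 = 64.6833.

Δq_1* = 64.6833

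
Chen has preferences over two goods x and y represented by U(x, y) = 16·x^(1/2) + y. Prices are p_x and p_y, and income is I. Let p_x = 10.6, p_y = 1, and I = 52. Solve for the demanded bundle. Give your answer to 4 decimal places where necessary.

Plugging in: x* = (8·1/10.6)² = 0.5696, y* = 45.9623.

x* = 0.5696, y* = 45.9623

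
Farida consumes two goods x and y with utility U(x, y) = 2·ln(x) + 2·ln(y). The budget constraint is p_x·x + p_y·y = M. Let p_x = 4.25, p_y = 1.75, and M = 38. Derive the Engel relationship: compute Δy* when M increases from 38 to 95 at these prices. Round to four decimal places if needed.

The MRS is y/x. Set MRS = p_x/p_y.
So 2·p_y·y = 2·p_x·x; combined with the budget, a share 0.5 of income goes to x.
Demand: x*(p_x,p_y,M) = 0.5·M/p_x and y* = 0.5·M/p_y.
At p_x=4.25, p_y=1.75, M=38: y* = 0.5·38/1.75 = 10.8571.
At M' = 95: y* = 27.1429. Change: 27.1429 − 10.8571 = 16.2857.

Δy* = 16.2857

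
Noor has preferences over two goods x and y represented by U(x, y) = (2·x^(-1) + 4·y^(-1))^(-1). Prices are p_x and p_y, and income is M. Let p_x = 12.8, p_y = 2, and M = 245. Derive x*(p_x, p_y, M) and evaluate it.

x* = 12.2774

From the CES first-order condition, (1/2)·(y/x)^(2) = p_x/p_y.
Solve for the ratio: y/x = [2·p_x/p_y]^(0.5).
With the ratio pinned down, the budget gives x* = M/(p_x + p_y·(y/x)) and y* = (y/x)·x*.
Numerically y/x = 3.577709, so x* = 245/(12.8 + 2·3.577709) = 12.2774.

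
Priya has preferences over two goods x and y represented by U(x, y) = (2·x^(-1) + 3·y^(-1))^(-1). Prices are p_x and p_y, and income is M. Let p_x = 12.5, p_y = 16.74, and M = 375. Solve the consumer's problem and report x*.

x* = 12.4104

Numerically y/x = 1.058334, so x* = 375/(12.5 + 16.74·1.058334) = 12.4104.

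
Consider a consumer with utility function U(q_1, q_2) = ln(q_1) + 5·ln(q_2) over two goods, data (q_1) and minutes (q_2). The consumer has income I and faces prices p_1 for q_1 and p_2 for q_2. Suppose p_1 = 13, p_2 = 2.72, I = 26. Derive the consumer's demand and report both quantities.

q_1* = 0.3333, q_2* = 7.9657

Demand: q_1*(p_1,p_2,I) = 1/6·I/p_1 and q_2* = 5/6·I/p_2.
At p_1=13, p_2=2.72, I=26: q_1* = 1/6·26/13 = 0.3333, q_2* = 7.9657.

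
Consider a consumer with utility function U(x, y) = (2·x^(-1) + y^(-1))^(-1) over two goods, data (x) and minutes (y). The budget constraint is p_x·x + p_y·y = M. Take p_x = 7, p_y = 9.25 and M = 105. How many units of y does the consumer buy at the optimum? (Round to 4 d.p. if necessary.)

y* = 5.0897

MRS = MU_x/MU_y = 2·(y/x)^(2). Set equal to p_x/p_y.
Hence y/x = ((1/2)·p_x/p_y)^(1/(2)), i.e. raised to the 0.5 power.
With the ratio pinned down, the budget gives x* = M/(p_x + p_y·(y/x)) and y* = (y/x)·x*.
Numerically y/x = 0.615125, so x* = 105/(7 + 9.25·0.615125) = 8.2743 and y* = 0.615125·8.2743 = 5.0897.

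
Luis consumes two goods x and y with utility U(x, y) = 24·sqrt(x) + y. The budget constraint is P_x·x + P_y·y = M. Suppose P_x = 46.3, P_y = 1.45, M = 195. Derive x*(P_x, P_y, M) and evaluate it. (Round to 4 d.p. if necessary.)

Set MRS = P_x/P_y: 12·x^(−1/2) = P_x/P_y.
Solve: √x = 12·P_y/P_x, so x*(P_x,P_y) = (12·P_y/P_x)², and y* = (M − P_x·x*)/P_y.
Plugging in: x* = (12·1.45/46.3)² = 0.1412.

x* = 0.1412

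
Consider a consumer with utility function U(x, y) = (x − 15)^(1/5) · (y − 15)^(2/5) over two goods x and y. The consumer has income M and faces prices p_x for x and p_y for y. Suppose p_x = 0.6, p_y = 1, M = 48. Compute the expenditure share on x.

Let x' = x−15, y' = y−15. MRS = (1/2)·y'/x' = p_x/p_y.
After buying the subsistence bundle (15, 15), a share 1/3 of the remaining income goes to x: x* = 15 + 1/3·(M − 15p_x − 15p_y)/p_x.
Discretionary income = 48 − 15·0.6 − 15·1 = 24; x* = 15 + 1/3·24/0.6 = 28.3333; y* = 15 + 2/3·24/1 = 31.
Expenditure on x: 0.6·28.3333 = 17; share = 0.3542.

share on x = 0.3542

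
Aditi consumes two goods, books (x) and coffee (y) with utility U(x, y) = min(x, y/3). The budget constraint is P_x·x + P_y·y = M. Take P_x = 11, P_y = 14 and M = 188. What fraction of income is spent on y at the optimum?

Leontief preferences: the optimum is at the kink where x/1 = y/3, i.e. y = 3·x.
Budget: P_x·x + P_y·3·x = M, so (P_x + 3·P_y)·x = M.
Demand: x*(P_x,P_y,M) = M/(P_x + 3·P_y), y* = 3·M/(P_x + 3·P_y).
Here 11 + 3·14 = 53, giving x* = 3.5472 and y* = 10.6415.
Expenditure on y: 14·10.6415 = 148.9811; share = 0.7925.

share on y = 0.7925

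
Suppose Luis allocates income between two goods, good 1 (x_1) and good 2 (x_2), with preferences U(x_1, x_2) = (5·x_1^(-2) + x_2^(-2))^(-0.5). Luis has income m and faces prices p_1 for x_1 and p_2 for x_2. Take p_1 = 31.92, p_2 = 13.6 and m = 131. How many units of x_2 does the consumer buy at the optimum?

x_2* = 2.3961

MRS = MU_x_1/MU_x_2 = 5·(x_2/x_1)^(3). Set equal to p_1/p_2.
Solve for the ratio: x_2/x_1 = [(1/5)·p_1/p_2]^(1/3).
Substitute x_2 = (x_2/x_1)·x_1 into the budget: x_1* = m/(p_1 + p_2·(x_2/x_1)).
Numerically x_2/x_1 = 0.777174, so x_1* = 131/(31.92 + 13.6·0.777174) = 3.0831 and x_2* = 0.777174·3.0831 = 2.3961.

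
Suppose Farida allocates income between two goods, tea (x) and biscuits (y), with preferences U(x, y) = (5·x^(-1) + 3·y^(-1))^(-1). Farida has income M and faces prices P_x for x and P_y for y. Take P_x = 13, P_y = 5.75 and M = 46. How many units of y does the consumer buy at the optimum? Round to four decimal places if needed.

MU_x ∝ 5·x^(-2), MU_y ∝ 3·y^(-2), so MRS = (5/3)·(y/x)^(2) = P_x/P_y.
Hence y/x = ((3/5)·P_x/P_y)^(1/(2)), i.e. raised to the 0.5 power.
Substitute y = (y/x)·x into the budget: x* = M/(P_x + P_y·(y/x)).
Numerically y/x = 1.164698, so x* = 46/(13 + 5.75·1.164698) = 2.3354 and y* = 1.164698·2.3354 = 2.72.

y* = 2.72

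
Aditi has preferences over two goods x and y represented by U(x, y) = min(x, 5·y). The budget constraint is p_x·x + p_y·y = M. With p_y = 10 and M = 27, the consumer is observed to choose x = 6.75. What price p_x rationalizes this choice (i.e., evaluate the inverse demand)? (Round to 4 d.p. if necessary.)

With perfect complements, no substitution: consume in ratio x:y = 5:1.
Budget: p_x·x + p_y·(1/5)·x = M, so (5·p_x + p_y)·x = 5·M.
Demand: x*(p_x,p_y,M) = 5·M/(5·p_x + p_y), y* = M/(5·p_x + p_y).
Set x* = 6.75 in the demand function and solve for p_x: p_x = 2.

p_x = 2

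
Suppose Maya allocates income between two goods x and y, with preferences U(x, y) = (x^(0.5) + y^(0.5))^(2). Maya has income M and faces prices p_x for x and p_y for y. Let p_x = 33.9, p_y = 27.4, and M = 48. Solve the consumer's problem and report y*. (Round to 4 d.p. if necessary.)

y* = 0.9688

From the CES first-order condition, (y/x)^(0.5) = p_x/p_y.
Solve for the ratio: y/x = [p_x/p_y]^(2).
With the ratio pinned down, the budget gives x* = M/(p_x + p_y·(y/x)) and y* = (y/x)·x*.
Numerically y/x = 1.530729, so x* = 48/(33.9 + 27.4·1.530729) = 0.6329 and y* = 1.530729·0.6329 = 0.9688.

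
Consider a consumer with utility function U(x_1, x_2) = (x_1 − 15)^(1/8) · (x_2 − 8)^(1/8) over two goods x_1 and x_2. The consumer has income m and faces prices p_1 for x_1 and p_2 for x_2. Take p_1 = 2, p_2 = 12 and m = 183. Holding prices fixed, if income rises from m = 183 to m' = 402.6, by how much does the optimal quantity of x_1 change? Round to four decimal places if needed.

Let x_1' = x_1−15, x_2' = x_2−8. MRS = x_2'/x_1' = p_1/p_2.
After buying the subsistence bundle (15, 8), a share 0.5 of the remaining income goes to x_1: x_1* = 15 + 0.5·(m − 15p_1 − 8p_2)/p_1.
Discretionary income = 183 − 15·2 − 8·12 = 57; x_1* = 15 + 0.5·57/2 = 29.25.
At m' = 402.6: x_1* = 84.15. Change: 84.15 − 29.25 = 54.9.

Δx_1* = 54.9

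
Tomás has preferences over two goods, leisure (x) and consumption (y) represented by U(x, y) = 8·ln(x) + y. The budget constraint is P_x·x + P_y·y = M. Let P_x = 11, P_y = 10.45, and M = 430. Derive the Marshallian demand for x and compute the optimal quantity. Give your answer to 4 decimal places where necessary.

Set MRS = P_x/P_y: (8/x)/1 = P_x/P_y.
So x*(P_x,P_y) = 8·P_y/P_x, independent of income; and y* = (M − 8·P_y)/P_y.
At the given prices: x* = 8·10.45/11 = 7.6.

x* = 7.6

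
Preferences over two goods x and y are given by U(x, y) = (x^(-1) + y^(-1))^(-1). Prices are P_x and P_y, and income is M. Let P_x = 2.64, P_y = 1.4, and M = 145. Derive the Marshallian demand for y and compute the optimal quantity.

y* = 43.6419

MU_x ∝ x^(-2), MU_y ∝ y^(-2), so MRS = (y/x)^(2) = P_x/P_y.
Solve for the ratio: y/x = [P_x/P_y]^(0.5).
Substitute y = (y/x)·x into the budget: x* = M/(P_x + P_y·(y/x)).
Numerically y/x = 1.373213, so x* = 145/(2.64 + 1.4·1.373213) = 31.7808 and y* = 1.373213·31.7808 = 43.6419.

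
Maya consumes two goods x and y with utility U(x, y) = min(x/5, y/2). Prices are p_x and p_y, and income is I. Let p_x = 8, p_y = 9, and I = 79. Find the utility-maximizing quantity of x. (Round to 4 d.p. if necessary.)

With perfect complements, no substitution: consume in ratio x:y = 5:2.
Budget: p_x·x + p_y·(2/5)·x = I, so (5·p_x + 2·p_y)·x = 5·I.
Demand: x*(p_x,p_y,I) = 5·I/(5·p_x + 2·p_y), y* = 2·I/(5·p_x + 2·p_y).
Here 5·8 + 2·9 = 58, giving x* = 6.8103.

x* = 6.8103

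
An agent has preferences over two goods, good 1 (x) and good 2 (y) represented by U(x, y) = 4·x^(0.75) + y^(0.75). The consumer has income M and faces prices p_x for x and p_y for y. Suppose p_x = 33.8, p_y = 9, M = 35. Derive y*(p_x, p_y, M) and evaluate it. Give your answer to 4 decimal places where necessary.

y* = 0.6667

MRS = MU_x/MU_y = 4·(y/x)^(0.25). Set equal to p_x/p_y.
Hence y/x = ((1/4)·p_x/p_y)^(1/(0.25)), i.e. raised to the 4 power.
With the ratio pinned down, the budget gives x* = M/(p_x + p_y·(y/x)) and y* = (y/x)·x*.
Numerically y/x = 0.777064, so x* = 35/(33.8 + 9·0.777064) = 0.858 and y* = 0.777064·0.858 = 0.6667.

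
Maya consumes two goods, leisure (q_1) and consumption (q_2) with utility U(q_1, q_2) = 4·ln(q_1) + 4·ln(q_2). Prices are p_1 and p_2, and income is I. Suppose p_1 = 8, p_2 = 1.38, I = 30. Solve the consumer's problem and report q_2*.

q_2* = 10.8696

MU_q_1/MU_q_2 = (4·q_2)/(4·q_1); tangency sets this equal to p_1/p_2.
So 4·p_2·q_2 = 4·p_1·q_1; combined with the budget, a share 0.5 of income goes to q_1.
Demand: q_1*(p_1,p_2,I) = 0.5·I/p_1 and q_2* = 0.5·I/p_2.
At p_1=8, p_2=1.38, I=30: q_2* = 0.5·30/1.38 = 10.8696.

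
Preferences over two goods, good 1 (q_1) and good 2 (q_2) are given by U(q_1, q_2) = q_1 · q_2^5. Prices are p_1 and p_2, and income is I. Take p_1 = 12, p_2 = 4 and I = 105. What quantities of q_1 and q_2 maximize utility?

MU_q_1/MU_q_2 = (q_2)/(5·q_1); tangency sets this equal to p_1/p_2.
Rearranging, p_2·q_2 = 5·p_1·q_1. Substituting into the budget gives p_1·q_1·(1 + 5) = I.
Demand: q_1*(p_1,p_2,I) = 1/6·I/p_1 and q_2* = 5/6·I/p_2.
At p_1=12, p_2=4, I=105: q_1* = 1/6·105/12 = 1.4583, q_2* = 21.875.

q_1* = 1.4583, q_2* = 21.875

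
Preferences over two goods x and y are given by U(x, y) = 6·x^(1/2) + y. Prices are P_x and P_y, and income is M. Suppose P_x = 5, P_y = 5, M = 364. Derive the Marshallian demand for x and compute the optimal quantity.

Utility is quasi-linear in y; the FOC for x is 3/√x = P_x/P_y.
Solve: √x = 3·P_y/P_x, so x*(P_x,P_y) = (3·P_y/P_x)², and y* = (M − P_x·x*)/P_y.
Plugging in: x* = (3·5/5)² = 9.

x* = 9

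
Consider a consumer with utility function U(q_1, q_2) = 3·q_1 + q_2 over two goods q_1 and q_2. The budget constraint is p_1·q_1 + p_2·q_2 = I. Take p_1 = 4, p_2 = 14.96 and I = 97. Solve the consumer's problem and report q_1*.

Linear utility — the consumer picks whichever good has higher MU/price: 3/4 = 0.75 vs 1/14.96 = 0.0668.
q_1 gives more utility per dollar, so spend all income on q_1: q_1* = I/p_1, q_2* = 0.
Numerically: q_1* = 24.25, q_2* = 0.

q_1* = 24.25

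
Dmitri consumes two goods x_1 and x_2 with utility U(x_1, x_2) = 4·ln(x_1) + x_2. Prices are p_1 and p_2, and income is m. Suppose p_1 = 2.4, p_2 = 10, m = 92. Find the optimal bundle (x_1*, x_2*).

Set MRS = p_1/p_2: (4/x_1)/1 = p_1/p_2.
So x_1*(p_1,p_2) = 4·p_2/p_1, independent of income; and x_2* = (m − 4·p_2)/p_2.
At the given prices: x_1* = 4·10/2.4 = 16.6667, and x_2* = 5.2.

x_1* = 16.6667, x_2* = 5.2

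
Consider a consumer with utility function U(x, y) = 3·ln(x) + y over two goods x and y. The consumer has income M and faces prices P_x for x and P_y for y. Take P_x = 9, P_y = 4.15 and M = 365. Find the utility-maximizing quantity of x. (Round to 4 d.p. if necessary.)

MU_x = 3/x, MU_y = 1. Tangency: 3/x = P_x/P_y.
So x*(P_x,P_y) = 3·P_y/P_x, independent of income; and y* = (M − 3·P_y)/P_y.
At the given prices: x* = 3·4.15/9 = 1.3833.

x* = 1.3833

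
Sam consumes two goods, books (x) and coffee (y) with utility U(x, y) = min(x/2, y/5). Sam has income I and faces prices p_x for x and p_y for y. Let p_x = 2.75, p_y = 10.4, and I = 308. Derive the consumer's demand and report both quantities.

Here 2·2.75 + 5·10.4 = 57.5, giving x* = 10.713 and y* = 26.7826.

x* = 10.713, y* = 26.7826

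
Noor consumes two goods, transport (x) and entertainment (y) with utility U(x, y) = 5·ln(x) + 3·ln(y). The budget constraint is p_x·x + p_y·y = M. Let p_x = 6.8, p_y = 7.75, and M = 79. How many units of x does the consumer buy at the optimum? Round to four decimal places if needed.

x* = 7.261

The MRS is (5/3)·y/x. Set MRS = p_x/p_y.
Rearranging, p_y·y = (3/5)·p_x·x. Substituting into the budget gives p_x·x·(1 + (3/5)) = M.
Demand: x*(p_x,p_y,M) = 0.625·M/p_x and y* = 0.375·M/p_y.
At p_x=6.8, p_y=7.75, M=79: x* = 0.625·79/6.8 = 7.261.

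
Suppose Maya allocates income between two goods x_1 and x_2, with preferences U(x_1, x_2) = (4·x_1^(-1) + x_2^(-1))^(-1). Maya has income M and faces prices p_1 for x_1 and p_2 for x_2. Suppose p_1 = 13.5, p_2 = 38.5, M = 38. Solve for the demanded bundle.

Substitute x_2 = (x_2/x_1)·x_1 into the budget: x_1* = M/(p_1 + p_2·(x_2/x_1)).
Numerically x_2/x_1 = 0.296078, so x_1* = 38/(13.5 + 38.5·0.296078) = 1.5262 and x_2* = 0.296078·1.5262 = 0.4519.

x_1* = 1.5262, x_2* = 0.4519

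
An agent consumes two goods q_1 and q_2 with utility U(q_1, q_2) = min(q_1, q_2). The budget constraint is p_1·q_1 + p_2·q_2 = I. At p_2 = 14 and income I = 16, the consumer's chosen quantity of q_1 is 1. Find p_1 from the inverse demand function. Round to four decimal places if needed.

p_1 = 2

Leontief preferences: the optimum is at the kink where q_1/1 = q_2/1, i.e. q_2 = q_1.
Budget: p_1·q_1 + p_2·q_1 = I, so (p_1 + p_2)·q_1 = I.
Demand: q_1*(p_1,p_2,I) = I/(p_1 + p_2), q_2* = I/(p_1 + p_2).
Set q_1* = 1 in the demand function and solve for p_1: p_1 = 2.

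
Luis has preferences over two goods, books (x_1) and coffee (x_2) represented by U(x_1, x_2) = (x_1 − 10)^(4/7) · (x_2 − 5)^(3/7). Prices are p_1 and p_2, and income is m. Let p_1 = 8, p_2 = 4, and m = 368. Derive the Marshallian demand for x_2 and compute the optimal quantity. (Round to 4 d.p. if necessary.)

Let x_1' = x_1−10, x_2' = x_2−5. MRS = (4/3)·x_2'/x_1' = p_1/p_2.
Substituting into the budget: x_1* = 10 + 4/7·(m − 10·p_1 − 5·p_2)/p_1, and x_2* = 5 + 3/7·(…)/p_2.
Discretionary income = 368 − 10·8 − 5·4 = 268; x_2* = 5 + 3/7·268/4 = 33.7143.

x_2* = 33.7143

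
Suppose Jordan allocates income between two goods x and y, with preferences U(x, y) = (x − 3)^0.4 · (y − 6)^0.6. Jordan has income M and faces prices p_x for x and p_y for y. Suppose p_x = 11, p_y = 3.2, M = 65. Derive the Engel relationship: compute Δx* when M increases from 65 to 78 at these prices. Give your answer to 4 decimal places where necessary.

Δx* = 0.4727

After buying the subsistence bundle (3, 6), a share 0.4 of the remaining income goes to x: x* = 3 + 0.4·(M − 3p_x − 6p_y)/p_x.
Discretionary income = 65 − 3·11 − 6·3.2 = 12.8; x* = 3 + 0.4·12.8/11 = 3.4655.
At M' = 78: x* = 3.9382. Change: 3.9382 − 3.4655 = 0.4727.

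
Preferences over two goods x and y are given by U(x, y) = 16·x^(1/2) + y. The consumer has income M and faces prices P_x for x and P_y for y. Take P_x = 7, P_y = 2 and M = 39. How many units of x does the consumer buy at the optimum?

Utility is quasi-linear in y; the FOC for x is 8/√x = P_x/P_y.
Thus x* = (8·P_y/P_x)² — independent of M — with the rest of income spent on y.
Plugging in: x* = (8·2/7)² = 5.2245.

x* = 5.2245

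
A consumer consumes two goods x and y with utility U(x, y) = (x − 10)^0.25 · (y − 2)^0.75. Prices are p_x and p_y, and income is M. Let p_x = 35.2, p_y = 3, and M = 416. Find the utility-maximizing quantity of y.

MRS = (1/3)·(y−2)/(x−10). Tangency with p_x/p_y gives y−2 = 3·(p_x/p_y)·(x−10).
After buying the subsistence bundle (10, 2), a share 0.25 of the remaining income goes to x: x* = 10 + 0.25·(M − 10p_x − 2p_y)/p_x.
Discretionary income = 416 − 10·35.2 − 2·3 = 58; y* = 2 + 0.75·58/3 = 16.5.

y* = 16.5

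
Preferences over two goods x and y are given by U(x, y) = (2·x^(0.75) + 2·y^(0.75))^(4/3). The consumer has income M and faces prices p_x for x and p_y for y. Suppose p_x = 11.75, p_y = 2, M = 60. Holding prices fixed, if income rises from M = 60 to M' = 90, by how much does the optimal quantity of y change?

MRS = MU_x/MU_y = (y/x)^(0.25). Set equal to p_x/p_y.
Hence y/x = (p_x/p_y)^(1/(0.25)), i.e. raised to the 4 power.
With the ratio pinned down, the budget gives x* = M/(p_x + p_y·(y/x)) and y* = (y/x)·x*.
Numerically y/x = 1191.328369, so x* = 60/(11.75 + 2·1191.328369) = 0.0251 and y* = 1191.328369·0.0251 = 29.8528.
At M' = 90: y* = 44.7792. Change: 44.7792 − 29.8528 = 14.9264.

Δy* = 14.9264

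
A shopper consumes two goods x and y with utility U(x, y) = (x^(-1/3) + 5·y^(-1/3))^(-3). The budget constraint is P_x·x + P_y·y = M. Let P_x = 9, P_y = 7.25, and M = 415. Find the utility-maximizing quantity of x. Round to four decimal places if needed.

x* = 11.0638

From the CES first-order condition, (1/5)·(y/x)^(4/3) = P_x/P_y.
Hence y/x = (5·P_x/P_y)^(1/(4/3)), i.e. raised to the 0.75 power.
Substitute y = (y/x)·x into the budget: x* = M/(P_x + P_y·(y/x)).
Numerically y/x = 3.932384, so x* = 415/(9 + 7.25·3.932384) = 11.0638.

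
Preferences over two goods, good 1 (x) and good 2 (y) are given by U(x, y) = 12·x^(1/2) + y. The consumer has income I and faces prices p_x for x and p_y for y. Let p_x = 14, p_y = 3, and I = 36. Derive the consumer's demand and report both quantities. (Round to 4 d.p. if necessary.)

x* = 1.6531, y* = 4.2857

Utility is quasi-linear in y; the FOC for x is 6/√x = p_x/p_y.
Thus x* = (6·p_y/p_x)² — independent of I — with the rest of income spent on y.
Plugging in: x* = (6·3/14)² = 1.6531, y* = 4.2857.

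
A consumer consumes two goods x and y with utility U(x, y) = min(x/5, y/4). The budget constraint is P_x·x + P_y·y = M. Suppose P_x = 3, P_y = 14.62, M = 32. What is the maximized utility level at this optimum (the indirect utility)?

Leontief preferences: the optimum is at the kink where x/5 = y/4, i.e. y = (4/5)·x.
Budget: P_x·x + P_y·(4/5)·x = M, so (5·P_x + 4·P_y)·x = 5·M.
Demand: x*(P_x,P_y,M) = 5·M/(5·P_x + 4·P_y), y* = 4·M/(5·P_x + 4·P_y).
Here 5·3 + 4·14.62 = 73.48, giving x* = 2.1775 and y* = 1.742.
Utility at the optimum: U(2.1775, 1.742) = 0.4355.

V = 0.4355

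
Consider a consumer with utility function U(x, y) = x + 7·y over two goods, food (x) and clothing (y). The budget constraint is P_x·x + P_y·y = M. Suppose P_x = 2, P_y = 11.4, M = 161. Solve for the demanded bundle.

x* = 0, y* = 14.1228

Numerically: x* = 0, y* = 14.1228.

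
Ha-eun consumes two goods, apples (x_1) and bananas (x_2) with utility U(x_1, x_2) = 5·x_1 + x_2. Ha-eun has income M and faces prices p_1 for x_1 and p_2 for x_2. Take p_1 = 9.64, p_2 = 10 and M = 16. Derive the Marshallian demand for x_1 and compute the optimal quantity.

x_1* = 1.6598

Linear utility — the consumer picks whichever good has higher MU/price: 5/9.64 = 0.5187 vs 1/10 = 0.1.
x_1 gives more utility per dollar, so spend all income on x_1: x_1* = M/p_1, x_2* = 0.
Numerically: x_1* = 1.6598, x_2* = 0.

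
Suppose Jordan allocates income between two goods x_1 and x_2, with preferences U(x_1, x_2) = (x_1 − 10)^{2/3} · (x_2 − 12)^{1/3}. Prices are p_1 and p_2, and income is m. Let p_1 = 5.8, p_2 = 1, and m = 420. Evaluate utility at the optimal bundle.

V = 57.3696

MRS = 2·(x_2−12)/(x_1−10). Tangency with p_1/p_2 gives x_2−12 = (1/2)·(p_1/p_2)·(x_1−10).
After buying the subsistence bundle (10, 12), a share 2/3 of the remaining income goes to x_1: x_1* = 10 + 2/3·(m − 10p_1 − 12p_2)/p_1.
Discretionary income = 420 − 10·5.8 − 12·1 = 350; x_1* = 10 + 2/3·350/5.8 = 50.2299; x_2* = 12 + 1/3·350/1 = 128.6667.
Utility at the optimum: U(50.2299, 128.6667) = 57.3696.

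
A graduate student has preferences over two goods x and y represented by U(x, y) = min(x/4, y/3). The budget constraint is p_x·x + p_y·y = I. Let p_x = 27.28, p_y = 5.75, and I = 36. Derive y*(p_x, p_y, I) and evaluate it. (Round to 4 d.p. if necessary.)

y* = 0.8546

Demand: x*(p_x,p_y,I) = 4·I/(4·p_x + 3·p_y), y* = 3·I/(4·p_x + 3·p_y).
Here 4·27.28 + 3·5.75 = 126.37, giving y* = 0.8546.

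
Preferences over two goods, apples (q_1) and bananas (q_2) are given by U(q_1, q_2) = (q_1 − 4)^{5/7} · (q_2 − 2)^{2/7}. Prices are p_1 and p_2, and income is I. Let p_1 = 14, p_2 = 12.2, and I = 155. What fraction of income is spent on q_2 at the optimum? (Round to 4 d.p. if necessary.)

share on q_2 = 0.2949

Let q_1' = q_1−4, q_2' = q_2−2. MRS = (5/2)·q_2'/q_1' = p_1/p_2.
After buying the subsistence bundle (4, 2), a share 5/7 of the remaining income goes to q_1: q_1* = 4 + 5/7·(I − 4p_1 − 2p_2)/p_1.
Discretionary income = 155 − 4·14 − 2·12.2 = 74.6; q_1* = 4 + 5/7·74.6/14 = 7.8061; q_2* = 2 + 2/7·74.6/12.2 = 3.7471.
Expenditure on q_2: 12.2·3.7471 = 45.7143; share = 0.2949.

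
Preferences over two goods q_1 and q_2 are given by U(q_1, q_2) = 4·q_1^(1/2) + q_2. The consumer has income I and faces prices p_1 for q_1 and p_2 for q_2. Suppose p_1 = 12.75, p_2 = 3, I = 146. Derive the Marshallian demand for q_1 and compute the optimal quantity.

q_1* = 0.2215

Set MRS = p_1/p_2: 2·q_1^(−1/2) = p_1/p_2.
Solve: √q_1 = 2·p_2/p_1, so q_1*(p_1,p_2) = (2·p_2/p_1)², and q_2* = (I − p_1·q_1*)/p_2.
Plugging in: q_1* = (2·3/12.75)² = 0.2215.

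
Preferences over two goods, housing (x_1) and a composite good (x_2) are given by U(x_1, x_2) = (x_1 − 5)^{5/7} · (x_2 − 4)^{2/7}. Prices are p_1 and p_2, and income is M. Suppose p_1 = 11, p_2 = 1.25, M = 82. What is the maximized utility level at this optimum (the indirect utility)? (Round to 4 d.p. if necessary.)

V = 2.0467

Let x_1' = x_1−5, x_2' = x_2−4. MRS = (5/2)·x_2'/x_1' = p_1/p_2.
Substituting into the budget: x_1* = 5 + 5/7·(M − 5·p_1 − 4·p_2)/p_1, and x_2* = 4 + 2/7·(…)/p_2.
Discretionary income = 82 − 5·11 − 4·1.25 = 22; x_1* = 5 + 5/7·22/11 = 6.4286; x_2* = 4 + 2/7·22/1.25 = 9.0286.
Utility at the optimum: U(6.4286, 9.0286) = 2.0467.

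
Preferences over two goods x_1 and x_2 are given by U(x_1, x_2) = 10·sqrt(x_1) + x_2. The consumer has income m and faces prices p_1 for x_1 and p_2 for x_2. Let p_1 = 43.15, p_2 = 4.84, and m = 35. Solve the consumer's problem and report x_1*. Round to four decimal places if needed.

Utility is quasi-linear in x_2; the FOC for x_1 is 5/√x_1 = p_1/p_2.
Solve: √x_1 = 5·p_2/p_1, so x_1*(p_1,p_2) = (5·p_2/p_1)², and x_2* = (m − p_1·x_1*)/p_2.
Plugging in: x_1* = (5·4.84/43.15)² = 0.3145.

x_1* = 0.3145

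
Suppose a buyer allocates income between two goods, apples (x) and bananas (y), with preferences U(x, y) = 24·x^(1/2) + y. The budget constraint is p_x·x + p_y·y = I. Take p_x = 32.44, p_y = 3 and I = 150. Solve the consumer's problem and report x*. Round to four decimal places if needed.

x* = 1.2315

Solve: √x = 12·p_y/p_x, so x*(p_x,p_y) = (12·p_y/p_x)², and y* = (I − p_x·x*)/p_y.
Plugging in: x* = (12·3/32.44)² = 1.2315.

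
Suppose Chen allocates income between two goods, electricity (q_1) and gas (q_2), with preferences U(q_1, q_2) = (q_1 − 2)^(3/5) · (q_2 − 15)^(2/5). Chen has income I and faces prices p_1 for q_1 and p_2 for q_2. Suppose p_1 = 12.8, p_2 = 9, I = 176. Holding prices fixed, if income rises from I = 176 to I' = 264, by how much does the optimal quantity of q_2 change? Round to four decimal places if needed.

Δq_2* = 3.9111

This is Cobb-Douglas in (q_1−2, q_2−15): tangency gives 0.6·p_2·(q_2−15) = 0.4·p_1·(q_1−2).
After buying the subsistence bundle (2, 15), a share 0.6 of the remaining income goes to q_1: q_1* = 2 + 0.6·(I − 2p_1 − 15p_2)/p_1.
Discretionary income = 176 − 2·12.8 − 15·9 = 15.4; q_2* = 15 + 0.4·15.4/9 = 15.6844.
At I' = 264: q_2* = 19.5956. Change: 19.5956 − 15.6844 = 3.9111.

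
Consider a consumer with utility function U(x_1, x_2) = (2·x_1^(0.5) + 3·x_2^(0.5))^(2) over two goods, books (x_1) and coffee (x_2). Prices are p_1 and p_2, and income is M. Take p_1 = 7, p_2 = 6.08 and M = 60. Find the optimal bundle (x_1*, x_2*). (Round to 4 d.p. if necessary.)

MRS = MU_x_1/MU_x_2 = (2/3)·(x_2/x_1)^(0.5). Set equal to p_1/p_2.
Hence x_2/x_1 = ((3/2)·p_1/p_2)^(1/(0.5)), i.e. raised to the 2 power.
Substitute x_2 = (x_2/x_1)·x_1 into the budget: x_1* = M/(p_1 + p_2·(x_2/x_1)).
Numerically x_2/x_1 = 2.982438, so x_1* = 60/(7 + 6.08·2.982438) = 2.3873 and x_2* = 2.982438·2.3873 = 7.1199.

x_1* = 2.3873, x_2* = 7.1199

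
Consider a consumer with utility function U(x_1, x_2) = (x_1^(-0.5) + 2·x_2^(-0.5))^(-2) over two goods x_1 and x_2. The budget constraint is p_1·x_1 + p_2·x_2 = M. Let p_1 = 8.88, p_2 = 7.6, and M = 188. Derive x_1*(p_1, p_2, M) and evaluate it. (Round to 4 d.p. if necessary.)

x_1* = 8.4444

From the CES first-order condition, (1/2)·(x_2/x_1)^(1.5) = p_1/p_2.
Hence x_2/x_1 = (2·p_1/p_2)^(1/(1.5)), i.e. raised to the 2/3 power.
Substitute x_2 = (x_2/x_1)·x_1 into the budget: x_1* = M/(p_1 + p_2·(x_2/x_1)).
Numerically x_2/x_1 = 1.760974, so x_1* = 188/(8.88 + 7.6·1.760974) = 8.4444.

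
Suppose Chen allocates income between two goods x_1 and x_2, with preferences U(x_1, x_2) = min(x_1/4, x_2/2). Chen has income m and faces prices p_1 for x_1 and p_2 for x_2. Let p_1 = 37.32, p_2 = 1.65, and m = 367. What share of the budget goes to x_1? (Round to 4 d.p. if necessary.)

share on x_1 = 0.9784

Leontief preferences: the optimum is at the kink where x_1/4 = x_2/2, i.e. x_2 = (1/2)·x_1.
Budget: p_1·x_1 + p_2·(1/2)·x_1 = m, so (4·p_1 + 2·p_2)·x_1 = 4·m.
Demand: x_1*(p_1,p_2,m) = 4·m/(4·p_1 + 2·p_2), x_2* = 2·m/(4·p_1 + 2·p_2).
Here 4·37.32 + 2·1.65 = 152.58, giving x_1* = 9.6212 and x_2* = 4.8106.
Expenditure on x_1: 37.32·9.6212 = 359.0625; share = 0.9784.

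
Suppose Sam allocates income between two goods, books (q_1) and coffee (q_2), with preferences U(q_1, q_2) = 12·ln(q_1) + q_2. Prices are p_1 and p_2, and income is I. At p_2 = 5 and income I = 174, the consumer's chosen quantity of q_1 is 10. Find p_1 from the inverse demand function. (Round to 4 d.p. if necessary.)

p_1 = 6

MU_q_1 = 12/q_1, MU_q_2 = 1. Tangency: 12/q_1 = p_1/p_2.
So q_1*(p_1,p_2) = 12·p_2/p_1, independent of income; and q_2* = (I − 12·p_2)/p_2.
Set q_1* = 10 in the demand function and solve for p_1: p_1 = 6.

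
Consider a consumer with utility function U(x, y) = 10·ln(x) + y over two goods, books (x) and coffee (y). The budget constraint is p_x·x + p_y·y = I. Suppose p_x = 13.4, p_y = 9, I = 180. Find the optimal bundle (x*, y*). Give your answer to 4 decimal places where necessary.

x* = 6.7164, y* = 10

MU_x = 10/x, MU_y = 1. Tangency: 10/x = p_x/p_y.
So x*(p_x,p_y) = 10·p_y/p_x, independent of income; and y* = (I − 10·p_y)/p_y.
At the given prices: x* = 10·9/13.4 = 6.7164, and y* = 10.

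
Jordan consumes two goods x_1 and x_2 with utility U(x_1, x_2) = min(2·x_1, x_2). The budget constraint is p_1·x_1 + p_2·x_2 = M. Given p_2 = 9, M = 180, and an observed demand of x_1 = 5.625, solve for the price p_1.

Leontief preferences: the optimum is at the kink where x_1/1 = x_2/2, i.e. x_2 = 2·x_1.
Budget: p_1·x_1 + p_2·2·x_1 = M, so (p_1 + 2·p_2)·x_1 = M.
Demand: x_1*(p_1,p_2,M) = M/(p_1 + 2·p_2), x_2* = 2·M/(p_1 + 2·p_2).
Set x_1* = 5.625 in the demand function and solve for p_1: p_1 = 14.

p_1 = 14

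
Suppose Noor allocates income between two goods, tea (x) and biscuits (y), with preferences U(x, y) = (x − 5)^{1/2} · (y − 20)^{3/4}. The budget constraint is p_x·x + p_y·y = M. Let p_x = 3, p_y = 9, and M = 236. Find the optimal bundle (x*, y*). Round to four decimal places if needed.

x* = 10.4667, y* = 22.7333

Let x' = x−5, y' = y−20. MRS = (2/3)·y'/x' = p_x/p_y.
After buying the subsistence bundle (5, 20), a share 0.4 of the remaining income goes to x: x* = 5 + 0.4·(M − 5p_x − 20p_y)/p_x.
Discretionary income = 236 − 5·3 − 20·9 = 41; x* = 5 + 0.4·41/3 = 10.4667; y* = 20 + 0.6·41/9 = 22.7333.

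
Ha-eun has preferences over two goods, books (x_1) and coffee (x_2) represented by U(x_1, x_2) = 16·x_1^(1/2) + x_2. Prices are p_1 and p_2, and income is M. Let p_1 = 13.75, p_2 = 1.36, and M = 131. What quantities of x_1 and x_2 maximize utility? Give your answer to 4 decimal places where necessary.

Set MRS = p_1/p_2: 8·x_1^(−1/2) = p_1/p_2.
Thus x_1* = (8·p_2/p_1)² — independent of M — with the rest of income spent on x_2.
Plugging in: x_1* = (8·1.36/13.75)² = 0.6261, x_2* = 89.9933.

x_1* = 0.6261, x_2* = 89.9933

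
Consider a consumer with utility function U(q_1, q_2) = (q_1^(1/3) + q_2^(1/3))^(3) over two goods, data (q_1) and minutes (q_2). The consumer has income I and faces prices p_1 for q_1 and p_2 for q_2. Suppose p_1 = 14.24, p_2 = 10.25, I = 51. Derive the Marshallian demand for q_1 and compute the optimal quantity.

q_1* = 1.6439

MRS = MU_q_1/MU_q_2 = (q_2/q_1)^(2/3). Set equal to p_1/p_2.
Solve for the ratio: q_2/q_1 = [p_1/p_2]^(1.5).
With the ratio pinned down, the budget gives q_1* = I/(p_1 + p_2·(q_2/q_1)) and q_2* = (q_2/q_1)·q_1*.
Numerically q_2/q_1 = 1.637492, so q_1* = 51/(14.24 + 10.25·1.637492) = 1.6439.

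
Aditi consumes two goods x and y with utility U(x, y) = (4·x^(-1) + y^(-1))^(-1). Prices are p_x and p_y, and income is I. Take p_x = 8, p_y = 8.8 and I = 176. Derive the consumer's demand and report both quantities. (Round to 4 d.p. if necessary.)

x* = 14.4319, y* = 6.8801

From the CES first-order condition, 4·(y/x)^(2) = p_x/p_y.
Solve for the ratio: y/x = [(1/4)·p_x/p_y]^(0.5).
Substitute y = (y/x)·x into the budget: x* = I/(p_x + p_y·(y/x)).
Numerically y/x = 0.476731, so x* = 176/(8 + 8.8·0.476731) = 14.4319 and y* = 0.476731·14.4319 = 6.8801.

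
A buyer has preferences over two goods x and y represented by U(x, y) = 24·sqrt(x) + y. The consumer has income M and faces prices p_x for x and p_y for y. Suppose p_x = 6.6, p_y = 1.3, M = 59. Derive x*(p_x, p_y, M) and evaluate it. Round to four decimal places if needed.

Utility is quasi-linear in y; the FOC for x is 12/√x = p_x/p_y.
Thus x* = (12·p_y/p_x)² — independent of M — with the rest of income spent on y.
Plugging in: x* = (12·1.3/6.6)² = 5.5868.

x* = 5.5868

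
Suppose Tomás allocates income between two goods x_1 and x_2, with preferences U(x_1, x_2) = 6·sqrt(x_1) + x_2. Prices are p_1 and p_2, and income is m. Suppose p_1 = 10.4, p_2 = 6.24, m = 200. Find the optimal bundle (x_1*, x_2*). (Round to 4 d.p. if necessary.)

x_1* = 3.24, x_2* = 26.6513

Utility is quasi-linear in x_2; the FOC for x_1 is 3/√x_1 = p_1/p_2.
Solve: √x_1 = 3·p_2/p_1, so x_1*(p_1,p_2) = (3·p_2/p_1)², and x_2* = (m − p_1·x_1*)/p_2.
Plugging in: x_1* = (3·6.24/10.4)² = 3.24, x_2* = 26.6513.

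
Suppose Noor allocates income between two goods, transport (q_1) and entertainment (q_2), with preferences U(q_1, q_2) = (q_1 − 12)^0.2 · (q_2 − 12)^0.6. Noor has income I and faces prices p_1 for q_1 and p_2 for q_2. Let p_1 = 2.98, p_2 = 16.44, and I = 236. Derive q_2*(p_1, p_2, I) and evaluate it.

q_2* = 12.135

Let q_1' = q_1−12, q_2' = q_2−12. MRS = (1/3)·q_2'/q_1' = p_1/p_2.
After buying the subsistence bundle (12, 12), a share 0.25 of the remaining income goes to q_1: q_1* = 12 + 0.25·(I − 12p_1 − 12p_2)/p_1.
Discretionary income = 236 − 12·2.98 − 12·16.44 = 2.96; q_2* = 12 + 0.75·2.96/16.44 = 12.135.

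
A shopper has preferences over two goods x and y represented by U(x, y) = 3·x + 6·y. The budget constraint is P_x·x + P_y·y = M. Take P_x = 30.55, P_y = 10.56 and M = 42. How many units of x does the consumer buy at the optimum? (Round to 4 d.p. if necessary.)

x* = 0

Linear utility — the consumer picks whichever good has higher MU/price: 3/30.55 = 0.0982 vs 6/10.56 = 0.5682.
y gives more utility per dollar, so spend all income on y: y* = M/P_y, x* = 0.
Numerically: x* = 0, y* = 3.9773.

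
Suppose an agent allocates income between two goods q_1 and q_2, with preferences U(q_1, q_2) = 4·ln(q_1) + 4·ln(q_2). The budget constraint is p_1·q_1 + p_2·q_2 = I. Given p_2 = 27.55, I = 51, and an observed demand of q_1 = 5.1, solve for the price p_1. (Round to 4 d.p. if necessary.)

Tangency: MRS = q_2/q_1 = p_1/p_2.
So 4·p_2·q_2 = 4·p_1·q_1; combined with the budget, a share 0.5 of income goes to q_1.
Demand: q_1*(p_1,p_2,I) = 0.5·I/p_1 and q_2* = 0.5·I/p_2.
Set q_1* = 5.1 in the demand function and solve for p_1: p_1 = 5.

p_1 = 5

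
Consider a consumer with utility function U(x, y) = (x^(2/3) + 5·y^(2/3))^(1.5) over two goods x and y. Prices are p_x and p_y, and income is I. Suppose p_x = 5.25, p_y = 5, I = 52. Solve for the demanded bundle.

MU_x ∝ x^(-1/3), MU_y ∝ 5·y^(-1/3), so MRS = (1/5)·(y/x)^(1/3) = p_x/p_y.
Hence y/x = (5·p_x/p_y)^(1/(1/3)), i.e. raised to the 3 power.
With the ratio pinned down, the budget gives x* = I/(p_x + p_y·(y/x)) and y* = (y/x)·x*.
Numerically y/x = 144.703125, so x* = 52/(5.25 + 5·144.703125) = 0.0714 and y* = 144.703125·0.0714 = 10.3251.

x* = 0.0714, y* = 10.3251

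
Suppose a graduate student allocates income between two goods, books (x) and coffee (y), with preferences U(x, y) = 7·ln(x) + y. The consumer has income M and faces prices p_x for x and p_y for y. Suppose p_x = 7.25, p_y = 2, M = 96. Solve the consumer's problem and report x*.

Set MRS = p_x/p_y: (7/x)/1 = p_x/p_y.
So x*(p_x,p_y) = 7·p_y/p_x, independent of income; and y* = (M − 7·p_y)/p_y.
At the given prices: x* = 7·2/7.25 = 1.931.

x* = 1.931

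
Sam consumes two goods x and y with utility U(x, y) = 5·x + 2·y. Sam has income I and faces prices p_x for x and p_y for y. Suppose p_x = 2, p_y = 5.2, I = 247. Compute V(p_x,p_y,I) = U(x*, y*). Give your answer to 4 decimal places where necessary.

V = 617.5

Linear utility — the consumer picks whichever good has higher MU/price: 5/2 = 2.5 vs 2/5.2 = 0.3846.
x gives more utility per dollar, so spend all income on x: x* = I/p_x, y* = 0.
Numerically: x* = 123.5, y* = 0.
Utility at the optimum: U(123.5, 0) = 617.5.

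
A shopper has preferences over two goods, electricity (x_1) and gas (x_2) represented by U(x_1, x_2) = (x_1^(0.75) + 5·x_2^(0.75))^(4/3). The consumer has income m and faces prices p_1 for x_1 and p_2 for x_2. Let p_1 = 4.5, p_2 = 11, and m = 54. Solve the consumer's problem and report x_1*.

MRS = MU_x_1/MU_x_2 = (1/5)·(x_2/x_1)^(0.25). Set equal to p_1/p_2.
Solve for the ratio: x_2/x_1 = [5·p_1/p_2]^(4).
Substitute x_2 = (x_2/x_1)·x_1 into the budget: x_1* = m/(p_1 + p_2·(x_2/x_1)).
Numerically x_2/x_1 = 17.504888, so x_1* = 54/(4.5 + 11·17.504888) = 0.274.

x_1* = 0.274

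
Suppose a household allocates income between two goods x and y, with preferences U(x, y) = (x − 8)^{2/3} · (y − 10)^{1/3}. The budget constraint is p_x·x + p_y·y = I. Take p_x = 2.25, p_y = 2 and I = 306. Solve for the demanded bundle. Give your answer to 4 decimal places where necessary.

x* = 87.4074, y* = 54.6667

This is Cobb-Douglas in (x−8, y−10): tangency gives 2/3·p_y·(y−10) = 1/3·p_x·(x−8).
Substituting into the budget: x* = 8 + 2/3·(I − 8·p_x − 10·p_y)/p_x, and y* = 10 + 1/3·(…)/p_y.
Discretionary income = 306 − 8·2.25 − 10·2 = 268; x* = 8 + 2/3·268/2.25 = 87.4074; y* = 10 + 1/3·268/2 = 54.6667.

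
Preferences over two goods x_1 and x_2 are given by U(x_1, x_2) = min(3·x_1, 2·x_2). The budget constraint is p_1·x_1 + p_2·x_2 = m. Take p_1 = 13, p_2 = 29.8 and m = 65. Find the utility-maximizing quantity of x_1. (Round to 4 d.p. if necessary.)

Here 2·13 + 3·29.8 = 115.4, giving x_1* = 1.1265.

x_1* = 1.1265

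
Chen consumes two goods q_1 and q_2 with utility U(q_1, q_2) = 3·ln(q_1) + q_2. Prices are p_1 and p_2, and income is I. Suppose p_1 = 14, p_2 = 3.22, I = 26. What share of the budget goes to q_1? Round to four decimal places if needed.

share on q_1 = 0.3715

Set MRS = p_1/p_2: (3/q_1)/1 = p_1/p_2.
So q_1*(p_1,p_2) = 3·p_2/p_1, independent of income; and q_2* = (I − 3·p_2)/p_2.
At the given prices: q_1* = 3·3.22/14 = 0.69, and q_2* = 5.0745.
Expenditure on q_1: 14·0.69 = 9.66; share = 0.3715.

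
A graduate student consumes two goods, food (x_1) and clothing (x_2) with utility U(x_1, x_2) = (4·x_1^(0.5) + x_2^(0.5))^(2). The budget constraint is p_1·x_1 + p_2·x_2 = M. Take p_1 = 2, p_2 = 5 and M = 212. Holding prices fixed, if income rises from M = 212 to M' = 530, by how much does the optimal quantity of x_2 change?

MRS = MU_x_1/MU_x_2 = 4·(x_2/x_1)^(0.5). Set equal to p_1/p_2.
Hence x_2/x_1 = ((1/4)·p_1/p_2)^(1/(0.5)), i.e. raised to the 2 power.
With the ratio pinned down, the budget gives x_1* = M/(p_1 + p_2·(x_2/x_1)) and x_2* = (x_2/x_1)·x_1*.
Numerically x_2/x_1 = 0.01, so x_1* = 212/(2 + 5·0.01) = 103.4146 and x_2* = 0.01·103.4146 = 1.0341.
At M' = 530: x_2* = 2.5854. Change: 2.5854 − 1.0341 = 1.5512.

Δx_2* = 1.5512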